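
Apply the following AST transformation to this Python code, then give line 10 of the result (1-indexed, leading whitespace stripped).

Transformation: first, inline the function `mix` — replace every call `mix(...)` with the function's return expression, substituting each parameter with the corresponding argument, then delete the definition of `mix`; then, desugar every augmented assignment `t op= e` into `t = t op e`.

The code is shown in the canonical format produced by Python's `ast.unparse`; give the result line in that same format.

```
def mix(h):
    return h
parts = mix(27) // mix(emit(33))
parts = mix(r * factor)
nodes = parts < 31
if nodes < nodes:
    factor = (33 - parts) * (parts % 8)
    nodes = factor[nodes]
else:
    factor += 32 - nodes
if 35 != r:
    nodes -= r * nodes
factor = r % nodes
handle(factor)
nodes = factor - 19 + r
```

nodes = nodes - r * nodes

Transformed code:
parts = 27 // emit(33)
parts = r * factor
nodes = parts < 31
if nodes < nodes:
    factor = (33 - parts) * (parts % 8)
    nodes = factor[nodes]
else:
    factor = factor + (32 - nodes)
if 35 != r:
    nodes = nodes - r * nodes
factor = r % nodes
handle(factor)
nodes = factor - 19 + r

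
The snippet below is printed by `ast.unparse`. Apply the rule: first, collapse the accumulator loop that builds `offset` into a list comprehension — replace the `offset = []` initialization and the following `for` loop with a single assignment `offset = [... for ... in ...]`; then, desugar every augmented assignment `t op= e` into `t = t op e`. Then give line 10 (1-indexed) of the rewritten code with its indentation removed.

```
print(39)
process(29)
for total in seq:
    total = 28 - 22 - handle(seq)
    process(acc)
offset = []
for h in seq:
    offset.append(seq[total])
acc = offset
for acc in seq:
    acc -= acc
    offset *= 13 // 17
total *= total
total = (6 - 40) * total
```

Transformed code:
print(39)
process(29)
for total in seq:
    total = 28 - 22 - handle(seq)
    process(acc)
offset = [seq[total] for h in seq]
acc = offset
for acc in seq:
    acc = acc - acc
    offset = offset * (13 // 17)
total = total * total
total = (6 - 40) * total

offset = offset * (13 // 17)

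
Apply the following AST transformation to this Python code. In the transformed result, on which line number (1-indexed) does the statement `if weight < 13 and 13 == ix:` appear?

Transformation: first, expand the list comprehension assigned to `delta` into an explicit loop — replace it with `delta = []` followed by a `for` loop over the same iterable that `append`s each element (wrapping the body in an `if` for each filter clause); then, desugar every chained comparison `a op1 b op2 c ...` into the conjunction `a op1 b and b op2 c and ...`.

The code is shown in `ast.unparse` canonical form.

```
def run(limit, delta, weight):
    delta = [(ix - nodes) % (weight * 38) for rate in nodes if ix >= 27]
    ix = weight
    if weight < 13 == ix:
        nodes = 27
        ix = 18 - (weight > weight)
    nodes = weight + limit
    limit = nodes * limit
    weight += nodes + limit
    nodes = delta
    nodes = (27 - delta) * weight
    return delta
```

7

Transformed code:
def run(limit, delta, weight):
    delta = []
    for rate in nodes:
        if ix >= 27:
            delta.append((ix - nodes) % (weight * 38))
    ix = weight
    if weight < 13 and 13 == ix:
        nodes = 27
        ix = 18 - (weight > weight)
    nodes = weight + limit
    limit = nodes * limit
    weight += nodes + limit
    nodes = delta
    nodes = (27 - delta) * weight
    return delta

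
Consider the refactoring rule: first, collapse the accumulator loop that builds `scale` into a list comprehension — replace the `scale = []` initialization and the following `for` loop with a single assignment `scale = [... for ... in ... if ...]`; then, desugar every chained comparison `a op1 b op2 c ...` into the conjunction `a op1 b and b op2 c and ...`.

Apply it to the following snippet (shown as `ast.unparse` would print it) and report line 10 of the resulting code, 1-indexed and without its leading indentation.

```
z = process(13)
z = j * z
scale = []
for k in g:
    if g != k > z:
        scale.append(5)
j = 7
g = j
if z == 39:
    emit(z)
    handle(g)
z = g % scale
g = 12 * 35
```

g = 12 * 35

Transformed code:
z = process(13)
z = j * z
scale = [5 for k in g if g != k and k > z]
j = 7
g = j
if z == 39:
    emit(z)
    handle(g)
z = g % scale
g = 12 * 35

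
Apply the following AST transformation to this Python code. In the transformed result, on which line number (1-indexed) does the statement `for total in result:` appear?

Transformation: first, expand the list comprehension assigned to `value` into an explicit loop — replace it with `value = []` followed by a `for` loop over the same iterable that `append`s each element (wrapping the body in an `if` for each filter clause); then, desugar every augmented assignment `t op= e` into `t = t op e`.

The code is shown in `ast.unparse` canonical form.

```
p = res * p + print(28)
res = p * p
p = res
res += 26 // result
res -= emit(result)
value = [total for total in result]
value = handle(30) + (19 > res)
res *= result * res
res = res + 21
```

Transformed code:
p = res * p + print(28)
res = p * p
p = res
res = res + 26 // result
res = res - emit(result)
value = []
for total in result:
    value.append(total)
value = handle(30) + (19 > res)
res = res * (result * res)
res = res + 21

7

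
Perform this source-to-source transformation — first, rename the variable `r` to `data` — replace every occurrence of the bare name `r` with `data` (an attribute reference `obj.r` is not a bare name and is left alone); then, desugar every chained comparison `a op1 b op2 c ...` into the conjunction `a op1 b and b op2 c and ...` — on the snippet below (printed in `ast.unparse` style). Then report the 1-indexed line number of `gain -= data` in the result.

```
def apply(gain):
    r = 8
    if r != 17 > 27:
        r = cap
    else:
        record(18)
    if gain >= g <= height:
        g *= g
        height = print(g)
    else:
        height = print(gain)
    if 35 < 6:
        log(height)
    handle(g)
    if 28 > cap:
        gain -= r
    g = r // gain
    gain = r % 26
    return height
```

16

Transformed code:
def apply(gain):
    data = 8
    if data != 17 and 17 > 27:
        data = cap
    else:
        record(18)
    if gain >= g and g <= height:
        g *= g
        height = print(g)
    else:
        height = print(gain)
    if 35 < 6:
        log(height)
    handle(g)
    if 28 > cap:
        gain -= data
    g = data // gain
    gain = data % 26
    return height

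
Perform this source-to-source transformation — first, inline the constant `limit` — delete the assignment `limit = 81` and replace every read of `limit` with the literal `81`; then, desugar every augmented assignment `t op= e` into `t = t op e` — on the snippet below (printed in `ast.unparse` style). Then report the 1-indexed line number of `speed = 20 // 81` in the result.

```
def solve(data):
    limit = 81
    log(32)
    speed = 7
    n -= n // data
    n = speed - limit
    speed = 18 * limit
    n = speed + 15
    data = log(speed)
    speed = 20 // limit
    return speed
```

Transformed code:
def solve(data):
    log(32)
    speed = 7
    n = n - n // data
    n = speed - 81
    speed = 18 * 81
    n = speed + 15
    data = log(speed)
    speed = 20 // 81
    return speed

9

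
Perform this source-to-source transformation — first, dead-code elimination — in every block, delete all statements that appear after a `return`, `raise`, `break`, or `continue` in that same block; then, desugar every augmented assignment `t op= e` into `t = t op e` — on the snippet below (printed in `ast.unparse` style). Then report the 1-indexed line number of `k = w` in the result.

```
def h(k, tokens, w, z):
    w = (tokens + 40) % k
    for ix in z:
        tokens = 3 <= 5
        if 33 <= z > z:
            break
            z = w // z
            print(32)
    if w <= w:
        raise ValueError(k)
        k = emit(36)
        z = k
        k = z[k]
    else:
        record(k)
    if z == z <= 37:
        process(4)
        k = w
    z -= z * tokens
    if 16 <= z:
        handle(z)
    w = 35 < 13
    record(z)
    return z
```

Transformed code:
def h(k, tokens, w, z):
    w = (tokens + 40) % k
    for ix in z:
        tokens = 3 <= 5
        if 33 <= z > z:
            break
    if w <= w:
        raise ValueError(k)
    else:
        record(k)
    if z == z <= 37:
        process(4)
        k = w
    z = z - z * tokens
    if 16 <= z:
        handle(z)
    w = 35 < 13
    record(z)
    return z

13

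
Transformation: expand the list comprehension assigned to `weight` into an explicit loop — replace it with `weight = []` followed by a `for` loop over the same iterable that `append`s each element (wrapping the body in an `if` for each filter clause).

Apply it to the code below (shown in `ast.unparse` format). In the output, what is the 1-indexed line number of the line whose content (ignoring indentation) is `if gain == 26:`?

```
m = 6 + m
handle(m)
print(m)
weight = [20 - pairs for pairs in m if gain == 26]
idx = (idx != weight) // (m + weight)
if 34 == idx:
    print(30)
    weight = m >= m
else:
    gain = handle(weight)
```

Transformed code:
m = 6 + m
handle(m)
print(m)
weight = []
for pairs in m:
    if gain == 26:
        weight.append(20 - pairs)
idx = (idx != weight) // (m + weight)
if 34 == idx:
    print(30)
    weight = m >= m
else:
    gain = handle(weight)

6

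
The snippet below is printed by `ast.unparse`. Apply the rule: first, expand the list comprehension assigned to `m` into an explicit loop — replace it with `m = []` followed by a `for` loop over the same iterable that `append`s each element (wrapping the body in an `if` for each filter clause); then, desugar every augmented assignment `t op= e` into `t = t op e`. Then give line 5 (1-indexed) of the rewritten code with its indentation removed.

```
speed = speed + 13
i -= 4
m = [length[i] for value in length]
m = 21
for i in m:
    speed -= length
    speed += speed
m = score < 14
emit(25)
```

Transformed code:
speed = speed + 13
i = i - 4
m = []
for value in length:
    m.append(length[i])
m = 21
for i in m:
    speed = speed - length
    speed = speed + speed
m = score < 14
emit(25)

m.append(length[i])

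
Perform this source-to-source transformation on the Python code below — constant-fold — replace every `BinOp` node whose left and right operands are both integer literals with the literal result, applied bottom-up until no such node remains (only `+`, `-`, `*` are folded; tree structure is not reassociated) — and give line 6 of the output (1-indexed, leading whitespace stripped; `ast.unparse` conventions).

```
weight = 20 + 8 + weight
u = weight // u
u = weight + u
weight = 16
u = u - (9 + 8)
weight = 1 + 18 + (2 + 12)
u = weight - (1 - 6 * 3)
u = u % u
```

weight = 33

Transformed code:
weight = 28 + weight
u = weight // u
u = weight + u
weight = 16
u = u - 17
weight = 33
u = weight - -17
u = u % u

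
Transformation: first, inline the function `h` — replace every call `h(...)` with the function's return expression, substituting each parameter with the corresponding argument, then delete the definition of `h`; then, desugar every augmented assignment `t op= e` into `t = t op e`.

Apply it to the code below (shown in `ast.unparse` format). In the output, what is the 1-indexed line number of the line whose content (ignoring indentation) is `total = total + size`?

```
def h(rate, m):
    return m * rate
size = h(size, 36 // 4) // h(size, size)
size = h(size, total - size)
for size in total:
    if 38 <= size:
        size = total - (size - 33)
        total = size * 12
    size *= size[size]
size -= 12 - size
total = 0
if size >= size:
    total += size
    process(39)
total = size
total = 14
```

11

Transformed code:
size = 36 // 4 * size // (size * size)
size = (total - size) * size
for size in total:
    if 38 <= size:
        size = total - (size - 33)
        total = size * 12
    size = size * size[size]
size = size - (12 - size)
total = 0
if size >= size:
    total = total + size
    process(39)
total = size
total = 14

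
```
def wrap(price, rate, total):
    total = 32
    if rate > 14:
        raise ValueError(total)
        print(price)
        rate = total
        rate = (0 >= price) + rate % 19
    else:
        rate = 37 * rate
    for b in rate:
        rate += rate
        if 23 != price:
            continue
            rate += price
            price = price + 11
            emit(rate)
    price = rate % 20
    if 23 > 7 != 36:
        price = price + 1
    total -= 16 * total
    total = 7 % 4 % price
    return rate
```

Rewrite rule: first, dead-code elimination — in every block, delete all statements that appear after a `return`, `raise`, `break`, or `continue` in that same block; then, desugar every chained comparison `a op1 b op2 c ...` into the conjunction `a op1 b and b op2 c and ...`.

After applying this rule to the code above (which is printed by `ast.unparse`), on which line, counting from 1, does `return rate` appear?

16

Transformed code:
def wrap(price, rate, total):
    total = 32
    if rate > 14:
        raise ValueError(total)
    else:
        rate = 37 * rate
    for b in rate:
        rate += rate
        if 23 != price:
            continue
    price = rate % 20
    if 23 > 7 and 7 != 36:
        price = price + 1
    total -= 16 * total
    total = 7 % 4 % price
    return rate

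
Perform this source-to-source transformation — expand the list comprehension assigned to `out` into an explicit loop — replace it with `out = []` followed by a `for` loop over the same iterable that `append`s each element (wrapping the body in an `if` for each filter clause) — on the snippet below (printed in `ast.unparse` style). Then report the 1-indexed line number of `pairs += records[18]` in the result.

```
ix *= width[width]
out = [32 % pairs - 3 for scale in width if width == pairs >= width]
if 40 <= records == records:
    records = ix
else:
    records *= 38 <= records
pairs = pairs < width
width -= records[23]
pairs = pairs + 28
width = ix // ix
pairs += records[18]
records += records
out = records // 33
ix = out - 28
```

14

Transformed code:
ix *= width[width]
out = []
for scale in width:
    if width == pairs >= width:
        out.append(32 % pairs - 3)
if 40 <= records == records:
    records = ix
else:
    records *= 38 <= records
pairs = pairs < width
width -= records[23]
pairs = pairs + 28
width = ix // ix
pairs += records[18]
records += records
out = records // 33
ix = out - 28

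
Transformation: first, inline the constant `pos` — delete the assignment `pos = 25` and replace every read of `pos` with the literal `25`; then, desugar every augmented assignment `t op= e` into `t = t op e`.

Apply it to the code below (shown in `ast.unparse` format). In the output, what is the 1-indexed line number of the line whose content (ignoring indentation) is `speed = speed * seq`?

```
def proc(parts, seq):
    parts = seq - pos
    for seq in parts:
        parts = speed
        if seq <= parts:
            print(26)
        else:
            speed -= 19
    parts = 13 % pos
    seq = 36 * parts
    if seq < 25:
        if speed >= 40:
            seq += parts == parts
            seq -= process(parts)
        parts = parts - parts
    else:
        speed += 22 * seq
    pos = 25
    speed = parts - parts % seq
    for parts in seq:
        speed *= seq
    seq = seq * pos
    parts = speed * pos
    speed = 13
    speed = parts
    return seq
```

20

Transformed code:
def proc(parts, seq):
    parts = seq - 25
    for seq in parts:
        parts = speed
        if seq <= parts:
            print(26)
        else:
            speed = speed - 19
    parts = 13 % 25
    seq = 36 * parts
    if seq < 25:
        if speed >= 40:
            seq = seq + (parts == parts)
            seq = seq - process(parts)
        parts = parts - parts
    else:
        speed = speed + 22 * seq
    speed = parts - parts % seq
    for parts in seq:
        speed = speed * seq
    seq = seq * 25
    parts = speed * 25
    speed = 13
    speed = parts
    return seq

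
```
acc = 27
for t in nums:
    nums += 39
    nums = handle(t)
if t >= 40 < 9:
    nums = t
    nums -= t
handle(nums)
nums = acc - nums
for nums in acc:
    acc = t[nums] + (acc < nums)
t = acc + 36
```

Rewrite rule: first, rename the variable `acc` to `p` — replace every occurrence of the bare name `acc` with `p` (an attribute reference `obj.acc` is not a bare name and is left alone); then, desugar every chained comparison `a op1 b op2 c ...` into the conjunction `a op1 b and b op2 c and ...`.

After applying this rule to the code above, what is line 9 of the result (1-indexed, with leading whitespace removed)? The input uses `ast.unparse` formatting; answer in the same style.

Transformed code:
p = 27
for t in nums:
    nums += 39
    nums = handle(t)
if t >= 40 and 40 < 9:
    nums = t
    nums -= t
handle(nums)
nums = p - nums
for nums in p:
    p = t[nums] + (p < nums)
t = p + 36

nums = p - nums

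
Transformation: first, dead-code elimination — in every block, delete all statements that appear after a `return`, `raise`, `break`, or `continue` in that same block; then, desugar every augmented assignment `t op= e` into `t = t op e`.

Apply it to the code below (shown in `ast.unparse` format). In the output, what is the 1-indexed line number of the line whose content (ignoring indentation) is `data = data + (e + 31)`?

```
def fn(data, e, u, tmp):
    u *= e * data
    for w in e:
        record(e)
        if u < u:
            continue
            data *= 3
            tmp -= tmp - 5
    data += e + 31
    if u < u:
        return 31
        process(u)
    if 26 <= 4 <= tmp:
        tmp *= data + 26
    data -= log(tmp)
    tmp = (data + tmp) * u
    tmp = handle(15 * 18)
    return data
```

7

Transformed code:
def fn(data, e, u, tmp):
    u = u * (e * data)
    for w in e:
        record(e)
        if u < u:
            continue
    data = data + (e + 31)
    if u < u:
        return 31
    if 26 <= 4 <= tmp:
        tmp = tmp * (data + 26)
    data = data - log(tmp)
    tmp = (data + tmp) * u
    tmp = handle(15 * 18)
    return data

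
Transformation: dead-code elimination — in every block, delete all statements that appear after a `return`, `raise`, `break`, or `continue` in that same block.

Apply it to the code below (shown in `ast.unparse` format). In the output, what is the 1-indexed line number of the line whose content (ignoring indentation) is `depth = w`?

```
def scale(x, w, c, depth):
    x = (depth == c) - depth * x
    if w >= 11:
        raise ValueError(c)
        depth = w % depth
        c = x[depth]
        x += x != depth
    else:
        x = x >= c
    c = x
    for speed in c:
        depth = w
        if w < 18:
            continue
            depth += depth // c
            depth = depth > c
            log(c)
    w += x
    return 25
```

Transformed code:
def scale(x, w, c, depth):
    x = (depth == c) - depth * x
    if w >= 11:
        raise ValueError(c)
    else:
        x = x >= c
    c = x
    for speed in c:
        depth = w
        if w < 18:
            continue
    w += x
    return 25

9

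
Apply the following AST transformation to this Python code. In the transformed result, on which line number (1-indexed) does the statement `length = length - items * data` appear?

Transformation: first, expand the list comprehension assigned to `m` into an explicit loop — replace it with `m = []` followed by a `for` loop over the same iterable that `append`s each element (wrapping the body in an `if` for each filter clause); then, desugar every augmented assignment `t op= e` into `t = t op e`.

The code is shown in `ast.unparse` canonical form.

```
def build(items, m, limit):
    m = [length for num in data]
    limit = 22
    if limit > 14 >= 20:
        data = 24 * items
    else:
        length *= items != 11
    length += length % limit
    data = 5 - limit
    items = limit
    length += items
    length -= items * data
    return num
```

Transformed code:
def build(items, m, limit):
    m = []
    for num in data:
        m.append(length)
    limit = 22
    if limit > 14 >= 20:
        data = 24 * items
    else:
        length = length * (items != 11)
    length = length + length % limit
    data = 5 - limit
    items = limit
    length = length + items
    length = length - items * data
    return num

14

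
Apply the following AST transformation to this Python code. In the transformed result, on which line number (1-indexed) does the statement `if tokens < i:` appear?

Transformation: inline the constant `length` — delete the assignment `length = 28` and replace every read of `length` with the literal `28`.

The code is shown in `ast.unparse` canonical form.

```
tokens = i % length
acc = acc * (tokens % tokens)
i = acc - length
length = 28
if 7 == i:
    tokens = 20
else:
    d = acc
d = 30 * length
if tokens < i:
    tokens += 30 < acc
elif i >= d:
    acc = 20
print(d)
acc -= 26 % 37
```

9

Transformed code:
tokens = i % 28
acc = acc * (tokens % tokens)
i = acc - 28
if 7 == i:
    tokens = 20
else:
    d = acc
d = 30 * 28
if tokens < i:
    tokens += 30 < acc
elif i >= d:
    acc = 20
print(d)
acc -= 26 % 37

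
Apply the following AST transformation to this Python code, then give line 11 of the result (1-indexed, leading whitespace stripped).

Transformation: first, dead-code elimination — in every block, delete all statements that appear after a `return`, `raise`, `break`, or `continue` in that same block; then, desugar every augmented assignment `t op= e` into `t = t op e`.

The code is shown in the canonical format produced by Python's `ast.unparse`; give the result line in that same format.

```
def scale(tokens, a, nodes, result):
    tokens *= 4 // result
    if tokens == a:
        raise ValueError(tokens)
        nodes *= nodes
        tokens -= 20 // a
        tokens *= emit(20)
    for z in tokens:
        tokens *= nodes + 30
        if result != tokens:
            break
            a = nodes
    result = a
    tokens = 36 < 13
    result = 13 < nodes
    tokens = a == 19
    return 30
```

Transformed code:
def scale(tokens, a, nodes, result):
    tokens = tokens * (4 // result)
    if tokens == a:
        raise ValueError(tokens)
    for z in tokens:
        tokens = tokens * (nodes + 30)
        if result != tokens:
            break
    result = a
    tokens = 36 < 13
    result = 13 < nodes
    tokens = a == 19
    return 30

result = 13 < nodes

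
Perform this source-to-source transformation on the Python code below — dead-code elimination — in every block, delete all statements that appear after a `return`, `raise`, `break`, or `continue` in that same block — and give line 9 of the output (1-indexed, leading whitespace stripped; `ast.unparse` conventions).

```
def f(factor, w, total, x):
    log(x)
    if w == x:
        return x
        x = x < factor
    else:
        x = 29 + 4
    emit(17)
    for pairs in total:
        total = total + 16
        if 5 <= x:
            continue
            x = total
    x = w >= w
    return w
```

total = total + 16

Transformed code:
def f(factor, w, total, x):
    log(x)
    if w == x:
        return x
    else:
        x = 29 + 4
    emit(17)
    for pairs in total:
        total = total + 16
        if 5 <= x:
            continue
    x = w >= w
    return w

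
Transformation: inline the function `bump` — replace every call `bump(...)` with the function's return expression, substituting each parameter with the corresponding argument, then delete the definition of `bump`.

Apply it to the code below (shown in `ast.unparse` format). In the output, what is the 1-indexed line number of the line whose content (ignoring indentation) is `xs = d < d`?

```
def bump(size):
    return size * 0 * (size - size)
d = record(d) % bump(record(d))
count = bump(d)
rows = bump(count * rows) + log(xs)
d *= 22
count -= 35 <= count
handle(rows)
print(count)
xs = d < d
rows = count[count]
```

Transformed code:
d = record(d) % (record(d) * 0 * (record(d) - record(d)))
count = d * 0 * (d - d)
rows = count * rows * 0 * (count * rows - count * rows) + log(xs)
d *= 22
count -= 35 <= count
handle(rows)
print(count)
xs = d < d
rows = count[count]

8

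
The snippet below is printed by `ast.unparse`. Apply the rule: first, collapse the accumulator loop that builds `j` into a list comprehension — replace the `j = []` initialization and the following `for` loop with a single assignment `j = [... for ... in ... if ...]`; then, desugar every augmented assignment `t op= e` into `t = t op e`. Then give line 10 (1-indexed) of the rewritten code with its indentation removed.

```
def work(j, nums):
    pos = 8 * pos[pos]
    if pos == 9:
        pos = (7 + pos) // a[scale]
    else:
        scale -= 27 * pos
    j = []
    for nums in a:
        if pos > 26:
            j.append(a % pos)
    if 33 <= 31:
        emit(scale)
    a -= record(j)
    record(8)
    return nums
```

Transformed code:
def work(j, nums):
    pos = 8 * pos[pos]
    if pos == 9:
        pos = (7 + pos) // a[scale]
    else:
        scale = scale - 27 * pos
    j = [a % pos for nums in a if pos > 26]
    if 33 <= 31:
        emit(scale)
    a = a - record(j)
    record(8)
    return nums

a = a - record(j)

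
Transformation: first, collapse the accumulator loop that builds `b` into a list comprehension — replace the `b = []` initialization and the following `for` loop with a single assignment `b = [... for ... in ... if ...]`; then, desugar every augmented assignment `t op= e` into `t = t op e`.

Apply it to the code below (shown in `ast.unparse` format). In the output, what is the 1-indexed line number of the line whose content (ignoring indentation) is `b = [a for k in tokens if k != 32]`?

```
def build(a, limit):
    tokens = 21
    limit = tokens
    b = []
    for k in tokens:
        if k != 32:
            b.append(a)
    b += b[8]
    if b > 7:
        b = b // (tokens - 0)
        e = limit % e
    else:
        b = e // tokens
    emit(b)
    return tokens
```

4

Transformed code:
def build(a, limit):
    tokens = 21
    limit = tokens
    b = [a for k in tokens if k != 32]
    b = b + b[8]
    if b > 7:
        b = b // (tokens - 0)
        e = limit % e
    else:
        b = e // tokens
    emit(b)
    return tokens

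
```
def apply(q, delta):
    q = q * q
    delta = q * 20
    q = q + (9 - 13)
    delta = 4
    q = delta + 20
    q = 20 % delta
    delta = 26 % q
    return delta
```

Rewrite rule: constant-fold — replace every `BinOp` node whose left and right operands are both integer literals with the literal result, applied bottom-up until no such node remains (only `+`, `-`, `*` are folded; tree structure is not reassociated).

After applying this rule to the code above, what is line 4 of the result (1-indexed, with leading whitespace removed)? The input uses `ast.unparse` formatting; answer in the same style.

q = q + -4

Transformed code:
def apply(q, delta):
    q = q * q
    delta = q * 20
    q = q + -4
    delta = 4
    q = delta + 20
    q = 20 % delta
    delta = 26 % q
    return delta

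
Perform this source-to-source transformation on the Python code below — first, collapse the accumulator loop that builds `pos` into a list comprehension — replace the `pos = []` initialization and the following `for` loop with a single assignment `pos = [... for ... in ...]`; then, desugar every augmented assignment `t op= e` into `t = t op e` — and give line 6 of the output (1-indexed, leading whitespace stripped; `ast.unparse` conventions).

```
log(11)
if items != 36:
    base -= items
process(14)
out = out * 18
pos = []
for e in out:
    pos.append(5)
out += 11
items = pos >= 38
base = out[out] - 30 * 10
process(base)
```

Transformed code:
log(11)
if items != 36:
    base = base - items
process(14)
out = out * 18
pos = [5 for e in out]
out = out + 11
items = pos >= 38
base = out[out] - 30 * 10
process(base)

pos = [5 for e in out]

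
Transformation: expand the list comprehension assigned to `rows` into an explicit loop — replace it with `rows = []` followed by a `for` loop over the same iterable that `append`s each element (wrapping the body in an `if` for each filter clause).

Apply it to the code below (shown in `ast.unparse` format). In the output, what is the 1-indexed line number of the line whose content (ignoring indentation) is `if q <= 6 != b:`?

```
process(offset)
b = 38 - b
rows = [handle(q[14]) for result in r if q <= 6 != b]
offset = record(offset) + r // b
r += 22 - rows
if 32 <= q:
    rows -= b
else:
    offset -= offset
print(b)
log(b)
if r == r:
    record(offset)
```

Transformed code:
process(offset)
b = 38 - b
rows = []
for result in r:
    if q <= 6 != b:
        rows.append(handle(q[14]))
offset = record(offset) + r // b
r += 22 - rows
if 32 <= q:
    rows -= b
else:
    offset -= offset
print(b)
log(b)
if r == r:
    record(offset)

5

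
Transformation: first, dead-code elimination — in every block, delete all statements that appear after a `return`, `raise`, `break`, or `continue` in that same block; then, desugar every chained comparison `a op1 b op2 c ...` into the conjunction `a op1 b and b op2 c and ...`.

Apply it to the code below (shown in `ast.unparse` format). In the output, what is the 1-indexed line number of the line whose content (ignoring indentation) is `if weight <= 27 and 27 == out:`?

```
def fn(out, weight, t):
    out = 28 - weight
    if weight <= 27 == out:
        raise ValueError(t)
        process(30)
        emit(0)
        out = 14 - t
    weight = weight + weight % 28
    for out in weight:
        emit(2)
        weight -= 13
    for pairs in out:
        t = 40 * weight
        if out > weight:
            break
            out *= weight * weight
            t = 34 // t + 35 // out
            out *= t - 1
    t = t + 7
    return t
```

Transformed code:
def fn(out, weight, t):
    out = 28 - weight
    if weight <= 27 and 27 == out:
        raise ValueError(t)
    weight = weight + weight % 28
    for out in weight:
        emit(2)
        weight -= 13
    for pairs in out:
        t = 40 * weight
        if out > weight:
            break
    t = t + 7
    return t

3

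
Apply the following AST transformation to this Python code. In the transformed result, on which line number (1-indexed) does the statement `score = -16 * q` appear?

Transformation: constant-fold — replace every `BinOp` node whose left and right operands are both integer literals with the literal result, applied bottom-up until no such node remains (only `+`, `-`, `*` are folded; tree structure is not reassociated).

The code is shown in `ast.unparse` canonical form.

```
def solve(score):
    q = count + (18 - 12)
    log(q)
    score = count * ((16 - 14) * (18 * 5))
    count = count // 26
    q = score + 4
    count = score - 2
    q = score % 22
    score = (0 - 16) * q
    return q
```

9

Transformed code:
def solve(score):
    q = count + 6
    log(q)
    score = count * 180
    count = count // 26
    q = score + 4
    count = score - 2
    q = score % 22
    score = -16 * q
    return q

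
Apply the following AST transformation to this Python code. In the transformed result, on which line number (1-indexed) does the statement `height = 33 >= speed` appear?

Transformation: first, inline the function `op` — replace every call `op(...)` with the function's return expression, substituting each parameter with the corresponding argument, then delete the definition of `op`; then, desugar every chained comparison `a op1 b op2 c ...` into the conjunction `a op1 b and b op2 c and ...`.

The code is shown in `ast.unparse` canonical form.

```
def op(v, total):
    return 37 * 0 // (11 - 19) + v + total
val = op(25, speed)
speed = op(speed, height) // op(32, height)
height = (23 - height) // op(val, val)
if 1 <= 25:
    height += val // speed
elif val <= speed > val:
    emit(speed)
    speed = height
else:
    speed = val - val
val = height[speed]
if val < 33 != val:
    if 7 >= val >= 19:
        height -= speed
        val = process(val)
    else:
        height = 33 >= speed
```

17

Transformed code:
val = 37 * 0 // (11 - 19) + 25 + speed
speed = (37 * 0 // (11 - 19) + speed + height) // (37 * 0 // (11 - 19) + 32 + height)
height = (23 - height) // (37 * 0 // (11 - 19) + val + val)
if 1 <= 25:
    height += val // speed
elif val <= speed and speed > val:
    emit(speed)
    speed = height
else:
    speed = val - val
val = height[speed]
if val < 33 and 33 != val:
    if 7 >= val and val >= 19:
        height -= speed
        val = process(val)
    else:
        height = 33 >= speed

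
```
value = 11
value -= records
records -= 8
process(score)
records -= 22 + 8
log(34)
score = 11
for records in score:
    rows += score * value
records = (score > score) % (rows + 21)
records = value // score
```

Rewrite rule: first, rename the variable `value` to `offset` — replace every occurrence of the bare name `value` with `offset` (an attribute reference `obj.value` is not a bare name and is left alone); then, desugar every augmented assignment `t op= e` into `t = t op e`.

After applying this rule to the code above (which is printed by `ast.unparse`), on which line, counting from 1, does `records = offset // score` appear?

11

Transformed code:
offset = 11
offset = offset - records
records = records - 8
process(score)
records = records - (22 + 8)
log(34)
score = 11
for records in score:
    rows = rows + score * offset
records = (score > score) % (rows + 21)
records = offset // score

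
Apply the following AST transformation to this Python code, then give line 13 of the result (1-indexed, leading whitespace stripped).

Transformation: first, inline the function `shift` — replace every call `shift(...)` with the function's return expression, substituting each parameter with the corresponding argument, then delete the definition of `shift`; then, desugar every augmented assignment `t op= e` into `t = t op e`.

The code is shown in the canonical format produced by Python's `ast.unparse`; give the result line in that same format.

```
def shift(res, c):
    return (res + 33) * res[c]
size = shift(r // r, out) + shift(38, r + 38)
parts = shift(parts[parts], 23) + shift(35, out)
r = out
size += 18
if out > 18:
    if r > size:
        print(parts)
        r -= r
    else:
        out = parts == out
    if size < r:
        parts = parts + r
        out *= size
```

Transformed code:
size = (r // r + 33) * (r // r)[out] + (38 + 33) * 38[r + 38]
parts = (parts[parts] + 33) * parts[parts][23] + (35 + 33) * 35[out]
r = out
size = size + 18
if out > 18:
    if r > size:
        print(parts)
        r = r - r
    else:
        out = parts == out
    if size < r:
        parts = parts + r
        out = out * size

out = out * size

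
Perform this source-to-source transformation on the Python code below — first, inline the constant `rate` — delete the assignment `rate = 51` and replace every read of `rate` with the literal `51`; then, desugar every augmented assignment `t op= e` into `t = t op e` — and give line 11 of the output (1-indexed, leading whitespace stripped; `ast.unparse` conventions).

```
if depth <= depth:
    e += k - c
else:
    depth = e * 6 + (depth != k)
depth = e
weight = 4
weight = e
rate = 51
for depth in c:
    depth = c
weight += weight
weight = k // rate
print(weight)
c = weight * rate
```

Transformed code:
if depth <= depth:
    e = e + (k - c)
else:
    depth = e * 6 + (depth != k)
depth = e
weight = 4
weight = e
for depth in c:
    depth = c
weight = weight + weight
weight = k // 51
print(weight)
c = weight * 51

weight = k // 51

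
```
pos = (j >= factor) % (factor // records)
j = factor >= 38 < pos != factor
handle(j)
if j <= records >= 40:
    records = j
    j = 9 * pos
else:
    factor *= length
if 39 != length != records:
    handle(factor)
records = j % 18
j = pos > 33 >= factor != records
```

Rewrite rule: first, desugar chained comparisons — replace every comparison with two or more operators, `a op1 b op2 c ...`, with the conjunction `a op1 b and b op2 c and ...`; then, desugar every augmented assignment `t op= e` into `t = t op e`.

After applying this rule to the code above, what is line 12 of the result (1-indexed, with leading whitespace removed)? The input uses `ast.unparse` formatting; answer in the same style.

j = pos > 33 and 33 >= factor and (factor != records)

Transformed code:
pos = (j >= factor) % (factor // records)
j = factor >= 38 and 38 < pos and (pos != factor)
handle(j)
if j <= records and records >= 40:
    records = j
    j = 9 * pos
else:
    factor = factor * length
if 39 != length and length != records:
    handle(factor)
records = j % 18
j = pos > 33 and 33 >= factor and (factor != records)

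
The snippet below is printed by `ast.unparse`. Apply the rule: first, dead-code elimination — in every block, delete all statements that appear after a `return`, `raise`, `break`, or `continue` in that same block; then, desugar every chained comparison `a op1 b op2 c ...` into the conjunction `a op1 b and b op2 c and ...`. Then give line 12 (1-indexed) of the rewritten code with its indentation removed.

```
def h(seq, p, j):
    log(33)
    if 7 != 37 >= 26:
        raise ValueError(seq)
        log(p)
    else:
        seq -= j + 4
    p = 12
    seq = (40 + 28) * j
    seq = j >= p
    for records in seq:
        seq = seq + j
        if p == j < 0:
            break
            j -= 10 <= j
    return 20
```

if p == j and j < 0:

Transformed code:
def h(seq, p, j):
    log(33)
    if 7 != 37 and 37 >= 26:
        raise ValueError(seq)
    else:
        seq -= j + 4
    p = 12
    seq = (40 + 28) * j
    seq = j >= p
    for records in seq:
        seq = seq + j
        if p == j and j < 0:
            break
    return 20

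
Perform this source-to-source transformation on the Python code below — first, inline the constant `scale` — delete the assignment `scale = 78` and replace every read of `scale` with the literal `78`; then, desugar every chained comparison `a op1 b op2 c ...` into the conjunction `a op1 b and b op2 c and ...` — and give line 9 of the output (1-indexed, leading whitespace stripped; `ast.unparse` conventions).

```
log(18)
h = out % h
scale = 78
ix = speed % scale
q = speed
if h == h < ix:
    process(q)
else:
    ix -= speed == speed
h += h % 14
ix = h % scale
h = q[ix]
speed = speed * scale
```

h += h % 14

Transformed code:
log(18)
h = out % h
ix = speed % 78
q = speed
if h == h and h < ix:
    process(q)
else:
    ix -= speed == speed
h += h % 14
ix = h % 78
h = q[ix]
speed = speed * 78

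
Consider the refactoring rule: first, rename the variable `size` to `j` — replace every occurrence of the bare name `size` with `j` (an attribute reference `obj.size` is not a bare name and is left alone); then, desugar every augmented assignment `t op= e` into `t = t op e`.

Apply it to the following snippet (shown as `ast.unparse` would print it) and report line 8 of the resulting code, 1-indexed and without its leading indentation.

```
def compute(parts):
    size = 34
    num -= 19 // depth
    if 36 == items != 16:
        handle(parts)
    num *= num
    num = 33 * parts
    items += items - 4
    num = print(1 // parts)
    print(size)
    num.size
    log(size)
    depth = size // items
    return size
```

Transformed code:
def compute(parts):
    j = 34
    num = num - 19 // depth
    if 36 == items != 16:
        handle(parts)
    num = num * num
    num = 33 * parts
    items = items + (items - 4)
    num = print(1 // parts)
    print(j)
    num.size
    log(j)
    depth = j // items
    return j

items = items + (items - 4)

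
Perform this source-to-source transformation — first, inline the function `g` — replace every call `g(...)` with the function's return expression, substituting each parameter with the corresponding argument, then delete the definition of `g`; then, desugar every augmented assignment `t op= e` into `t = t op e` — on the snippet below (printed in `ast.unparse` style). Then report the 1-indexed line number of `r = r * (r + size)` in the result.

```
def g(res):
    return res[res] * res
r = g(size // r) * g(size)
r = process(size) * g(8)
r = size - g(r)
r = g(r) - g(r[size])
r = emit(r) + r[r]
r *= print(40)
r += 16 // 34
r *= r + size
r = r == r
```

8

Transformed code:
r = (size // r)[size // r] * (size // r) * (size[size] * size)
r = process(size) * (8[8] * 8)
r = size - r[r] * r
r = r[r] * r - r[size][r[size]] * r[size]
r = emit(r) + r[r]
r = r * print(40)
r = r + 16 // 34
r = r * (r + size)
r = r == r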